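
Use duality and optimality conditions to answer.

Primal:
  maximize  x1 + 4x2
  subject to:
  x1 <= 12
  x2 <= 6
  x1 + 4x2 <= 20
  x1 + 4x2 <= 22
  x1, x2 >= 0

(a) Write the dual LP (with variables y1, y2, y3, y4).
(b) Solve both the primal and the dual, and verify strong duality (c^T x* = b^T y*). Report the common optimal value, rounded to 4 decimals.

The standard primal-dual pair for 'max c^T x s.t. A x <= b, x >= 0' is:
  Dual:  min b^T y  s.t.  A^T y >= c,  y >= 0.

So the dual LP is:
  minimize  12y1 + 6y2 + 20y3 + 22y4
  subject to:
    y1 + y3 + y4 >= 1
    y2 + 4y3 + 4y4 >= 4
    y1, y2, y3, y4 >= 0

Solving the primal: x* = (0, 5).
  primal value c^T x* = 20.
Solving the dual: y* = (0, 0, 1, 0).
  dual value b^T y* = 20.
Strong duality: c^T x* = b^T y*. Confirmed.

20


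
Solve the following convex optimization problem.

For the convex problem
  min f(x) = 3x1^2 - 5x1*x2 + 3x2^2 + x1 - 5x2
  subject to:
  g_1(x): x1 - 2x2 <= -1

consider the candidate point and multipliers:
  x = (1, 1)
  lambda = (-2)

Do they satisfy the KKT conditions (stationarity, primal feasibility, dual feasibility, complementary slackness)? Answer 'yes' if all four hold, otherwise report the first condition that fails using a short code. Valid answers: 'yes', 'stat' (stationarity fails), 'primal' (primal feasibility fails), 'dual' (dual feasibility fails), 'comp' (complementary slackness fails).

Gradient of f: grad f(x) = Q x + c = (2, -4)
Constraint values g_i(x) = a_i^T x - b_i:
  g_1((1, 1)) = 0
Stationarity residual: grad f(x) + sum_i lambda_i a_i = (0, 0)
  -> stationarity OK
Primal feasibility (all g_i <= 0): OK
Dual feasibility (all lambda_i >= 0): FAILS
Complementary slackness (lambda_i * g_i(x) = 0 for all i): OK

Verdict: the first failing condition is dual_feasibility -> dual.

dual


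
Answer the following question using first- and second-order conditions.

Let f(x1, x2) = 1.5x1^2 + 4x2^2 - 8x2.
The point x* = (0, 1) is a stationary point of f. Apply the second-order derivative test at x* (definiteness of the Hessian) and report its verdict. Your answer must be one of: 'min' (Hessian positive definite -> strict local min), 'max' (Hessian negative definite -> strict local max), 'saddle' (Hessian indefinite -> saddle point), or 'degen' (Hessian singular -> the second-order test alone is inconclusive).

Compute the Hessian H = grad^2 f:
  H = [[3, 0], [0, 8]]
Verify stationarity: grad f(x*) = H x* + g = (0, 0).
Eigenvalues of H: 3, 8.
Both eigenvalues > 0, so H is positive definite -> x* is a strict local min.

min


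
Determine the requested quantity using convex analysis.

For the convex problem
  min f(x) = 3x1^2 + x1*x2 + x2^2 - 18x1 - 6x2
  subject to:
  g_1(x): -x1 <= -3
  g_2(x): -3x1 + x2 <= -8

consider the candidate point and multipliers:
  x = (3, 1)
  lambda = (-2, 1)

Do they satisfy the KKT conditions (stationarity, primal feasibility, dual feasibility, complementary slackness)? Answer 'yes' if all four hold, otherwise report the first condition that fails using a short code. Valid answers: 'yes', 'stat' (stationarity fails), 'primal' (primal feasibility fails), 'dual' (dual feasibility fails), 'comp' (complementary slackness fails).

Gradient of f: grad f(x) = Q x + c = (1, -1)
Constraint values g_i(x) = a_i^T x - b_i:
  g_1((3, 1)) = 0
  g_2((3, 1)) = 0
Stationarity residual: grad f(x) + sum_i lambda_i a_i = (0, 0)
  -> stationarity OK
Primal feasibility (all g_i <= 0): OK
Dual feasibility (all lambda_i >= 0): FAILS
Complementary slackness (lambda_i * g_i(x) = 0 for all i): OK

Verdict: the first failing condition is dual_feasibility -> dual.

dual


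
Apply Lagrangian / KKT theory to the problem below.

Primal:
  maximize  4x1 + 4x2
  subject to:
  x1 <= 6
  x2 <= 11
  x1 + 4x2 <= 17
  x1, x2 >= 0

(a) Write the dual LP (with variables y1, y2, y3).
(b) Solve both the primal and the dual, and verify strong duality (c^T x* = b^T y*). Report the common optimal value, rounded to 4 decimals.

The standard primal-dual pair for 'max c^T x s.t. A x <= b, x >= 0' is:
  Dual:  min b^T y  s.t.  A^T y >= c,  y >= 0.

So the dual LP is:
  minimize  6y1 + 11y2 + 17y3
  subject to:
    y1 + y3 >= 4
    y2 + 4y3 >= 4
    y1, y2, y3 >= 0

Solving the primal: x* = (6, 2.75).
  primal value c^T x* = 35.
Solving the dual: y* = (3, 0, 1).
  dual value b^T y* = 35.
Strong duality: c^T x* = b^T y*. Confirmed.

35


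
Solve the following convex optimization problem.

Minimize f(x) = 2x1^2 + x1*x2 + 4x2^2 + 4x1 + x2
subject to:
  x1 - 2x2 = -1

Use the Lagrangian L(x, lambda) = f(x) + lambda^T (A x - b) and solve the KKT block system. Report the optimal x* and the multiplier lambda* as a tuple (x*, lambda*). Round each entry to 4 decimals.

Form the Lagrangian:
  L(x, lambda) = (1/2) x^T Q x + c^T x + lambda^T (A x - b)
Stationarity (grad_x L = 0): Q x + c + A^T lambda = 0.
Primal feasibility: A x = b.

This gives the KKT block system:
  [ Q   A^T ] [ x     ]   [-c ]
  [ A    0  ] [ lambda ] = [ b ]

Solving the linear system:
  x*      = (-1, 0)
  lambda* = (0)
  f(x*)   = -2

x* = (-1, 0), lambda* = (0)


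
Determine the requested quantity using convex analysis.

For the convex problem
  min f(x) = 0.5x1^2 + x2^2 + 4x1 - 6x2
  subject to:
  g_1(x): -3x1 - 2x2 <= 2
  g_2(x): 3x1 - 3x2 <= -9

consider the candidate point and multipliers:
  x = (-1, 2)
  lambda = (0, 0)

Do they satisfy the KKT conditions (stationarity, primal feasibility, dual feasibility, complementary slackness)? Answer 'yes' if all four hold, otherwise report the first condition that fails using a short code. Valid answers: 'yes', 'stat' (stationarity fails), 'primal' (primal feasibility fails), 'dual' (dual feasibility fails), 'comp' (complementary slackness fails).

Gradient of f: grad f(x) = Q x + c = (3, -2)
Constraint values g_i(x) = a_i^T x - b_i:
  g_1((-1, 2)) = -3
  g_2((-1, 2)) = 0
Stationarity residual: grad f(x) + sum_i lambda_i a_i = (3, -2)
  -> stationarity FAILS
Primal feasibility (all g_i <= 0): OK
Dual feasibility (all lambda_i >= 0): OK
Complementary slackness (lambda_i * g_i(x) = 0 for all i): OK

Verdict: the first failing condition is stationarity -> stat.

stat


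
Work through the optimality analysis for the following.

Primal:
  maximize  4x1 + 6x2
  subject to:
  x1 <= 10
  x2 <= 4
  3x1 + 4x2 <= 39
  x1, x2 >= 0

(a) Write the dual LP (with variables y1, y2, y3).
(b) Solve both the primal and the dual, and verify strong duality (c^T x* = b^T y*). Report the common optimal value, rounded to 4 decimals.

The standard primal-dual pair for 'max c^T x s.t. A x <= b, x >= 0' is:
  Dual:  min b^T y  s.t.  A^T y >= c,  y >= 0.

So the dual LP is:
  minimize  10y1 + 4y2 + 39y3
  subject to:
    y1 + 3y3 >= 4
    y2 + 4y3 >= 6
    y1, y2, y3 >= 0

Solving the primal: x* = (7.6667, 4).
  primal value c^T x* = 54.6667.
Solving the dual: y* = (0, 0.6667, 1.3333).
  dual value b^T y* = 54.6667.
Strong duality: c^T x* = b^T y*. Confirmed.

54.6667


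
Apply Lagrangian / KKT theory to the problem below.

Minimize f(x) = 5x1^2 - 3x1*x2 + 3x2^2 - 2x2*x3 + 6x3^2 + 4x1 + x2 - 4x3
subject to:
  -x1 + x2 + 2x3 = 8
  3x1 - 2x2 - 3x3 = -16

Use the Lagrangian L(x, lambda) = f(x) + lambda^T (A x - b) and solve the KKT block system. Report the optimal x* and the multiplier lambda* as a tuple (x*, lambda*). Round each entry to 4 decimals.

Form the Lagrangian:
  L(x, lambda) = (1/2) x^T Q x + c^T x + lambda^T (A x - b)
Stationarity (grad_x L = 0): Q x + c + A^T lambda = 0.
Primal feasibility: A x = b.

This gives the KKT block system:
  [ Q   A^T ] [ x     ]   [-c ]
  [ A    0  ] [ lambda ] = [ b ]

Solving the linear system:
  x*      = (-2.1, 1.7, 2.1)
  lambda* = (4.3, 8.8)
  f(x*)   = 45.65

x* = (-2.1, 1.7, 2.1), lambda* = (4.3, 8.8)


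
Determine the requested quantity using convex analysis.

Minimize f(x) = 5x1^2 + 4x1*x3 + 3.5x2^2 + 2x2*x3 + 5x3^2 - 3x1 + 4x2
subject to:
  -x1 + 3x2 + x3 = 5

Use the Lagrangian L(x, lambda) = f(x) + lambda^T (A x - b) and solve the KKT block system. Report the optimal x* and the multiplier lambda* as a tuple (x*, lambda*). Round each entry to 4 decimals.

Form the Lagrangian:
  L(x, lambda) = (1/2) x^T Q x + c^T x + lambda^T (A x - b)
Stationarity (grad_x L = 0): Q x + c + A^T lambda = 0.
Primal feasibility: A x = b.

This gives the KKT block system:
  [ Q   A^T ] [ x     ]   [-c ]
  [ A    0  ] [ lambda ] = [ b ]

Solving the linear system:
  x*      = (-0.3269, 1.4462, 0.3346)
  lambda* = (-4.9308)
  f(x*)   = 15.7096

x* = (-0.3269, 1.4462, 0.3346), lambda* = (-4.9308)


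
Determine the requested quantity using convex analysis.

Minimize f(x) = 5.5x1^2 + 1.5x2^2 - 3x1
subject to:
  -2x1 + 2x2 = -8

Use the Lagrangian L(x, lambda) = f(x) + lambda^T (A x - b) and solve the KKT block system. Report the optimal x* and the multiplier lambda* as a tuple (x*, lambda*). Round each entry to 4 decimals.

Form the Lagrangian:
  L(x, lambda) = (1/2) x^T Q x + c^T x + lambda^T (A x - b)
Stationarity (grad_x L = 0): Q x + c + A^T lambda = 0.
Primal feasibility: A x = b.

This gives the KKT block system:
  [ Q   A^T ] [ x     ]   [-c ]
  [ A    0  ] [ lambda ] = [ b ]

Solving the linear system:
  x*      = (1.0714, -2.9286)
  lambda* = (4.3929)
  f(x*)   = 15.9643

x* = (1.0714, -2.9286), lambda* = (4.3929)


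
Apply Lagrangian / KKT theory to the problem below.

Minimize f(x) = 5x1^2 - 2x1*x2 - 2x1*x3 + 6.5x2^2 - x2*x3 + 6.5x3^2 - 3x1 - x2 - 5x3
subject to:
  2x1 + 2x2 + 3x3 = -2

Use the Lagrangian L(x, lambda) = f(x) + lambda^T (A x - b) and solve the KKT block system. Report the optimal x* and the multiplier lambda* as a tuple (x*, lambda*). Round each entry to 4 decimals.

Form the Lagrangian:
  L(x, lambda) = (1/2) x^T Q x + c^T x + lambda^T (A x - b)
Stationarity (grad_x L = 0): Q x + c + A^T lambda = 0.
Primal feasibility: A x = b.

This gives the KKT block system:
  [ Q   A^T ] [ x     ]   [-c ]
  [ A    0  ] [ lambda ] = [ b ]

Solving the linear system:
  x*      = (-0.2933, -0.3522, -0.2363)
  lambda* = (2.3779)
  f(x*)   = 3.5848

x* = (-0.2933, -0.3522, -0.2363), lambda* = (2.3779)


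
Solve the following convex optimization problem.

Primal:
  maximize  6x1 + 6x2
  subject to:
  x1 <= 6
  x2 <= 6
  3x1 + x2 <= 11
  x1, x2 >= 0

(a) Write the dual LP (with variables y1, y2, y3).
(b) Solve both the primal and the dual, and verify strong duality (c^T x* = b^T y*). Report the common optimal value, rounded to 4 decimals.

The standard primal-dual pair for 'max c^T x s.t. A x <= b, x >= 0' is:
  Dual:  min b^T y  s.t.  A^T y >= c,  y >= 0.

So the dual LP is:
  minimize  6y1 + 6y2 + 11y3
  subject to:
    y1 + 3y3 >= 6
    y2 + y3 >= 6
    y1, y2, y3 >= 0

Solving the primal: x* = (1.6667, 6).
  primal value c^T x* = 46.
Solving the dual: y* = (0, 4, 2).
  dual value b^T y* = 46.
Strong duality: c^T x* = b^T y*. Confirmed.

46


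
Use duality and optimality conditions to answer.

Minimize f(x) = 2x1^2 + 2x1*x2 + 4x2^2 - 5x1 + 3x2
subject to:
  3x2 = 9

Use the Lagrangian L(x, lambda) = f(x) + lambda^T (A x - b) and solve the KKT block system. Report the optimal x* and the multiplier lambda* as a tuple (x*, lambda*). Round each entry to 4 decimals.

Form the Lagrangian:
  L(x, lambda) = (1/2) x^T Q x + c^T x + lambda^T (A x - b)
Stationarity (grad_x L = 0): Q x + c + A^T lambda = 0.
Primal feasibility: A x = b.

This gives the KKT block system:
  [ Q   A^T ] [ x     ]   [-c ]
  [ A    0  ] [ lambda ] = [ b ]

Solving the linear system:
  x*      = (-0.25, 3)
  lambda* = (-8.8333)
  f(x*)   = 44.875

x* = (-0.25, 3), lambda* = (-8.8333)


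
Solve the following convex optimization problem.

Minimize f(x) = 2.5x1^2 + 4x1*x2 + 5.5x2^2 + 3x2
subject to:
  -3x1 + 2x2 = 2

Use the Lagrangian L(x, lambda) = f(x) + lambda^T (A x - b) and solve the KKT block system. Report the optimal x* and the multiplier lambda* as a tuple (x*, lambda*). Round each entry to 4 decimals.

Form the Lagrangian:
  L(x, lambda) = (1/2) x^T Q x + c^T x + lambda^T (A x - b)
Stationarity (grad_x L = 0): Q x + c + A^T lambda = 0.
Primal feasibility: A x = b.

This gives the KKT block system:
  [ Q   A^T ] [ x     ]   [-c ]
  [ A    0  ] [ lambda ] = [ b ]

Solving the linear system:
  x*      = (-0.5988, 0.1018)
  lambda* = (-0.8623)
  f(x*)   = 1.015

x* = (-0.5988, 0.1018), lambda* = (-0.8623)


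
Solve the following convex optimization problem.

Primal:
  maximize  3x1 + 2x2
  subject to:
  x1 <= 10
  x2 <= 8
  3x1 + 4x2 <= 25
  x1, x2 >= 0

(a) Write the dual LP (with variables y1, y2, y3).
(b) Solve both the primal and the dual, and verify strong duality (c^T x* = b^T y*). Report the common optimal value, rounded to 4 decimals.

The standard primal-dual pair for 'max c^T x s.t. A x <= b, x >= 0' is:
  Dual:  min b^T y  s.t.  A^T y >= c,  y >= 0.

So the dual LP is:
  minimize  10y1 + 8y2 + 25y3
  subject to:
    y1 + 3y3 >= 3
    y2 + 4y3 >= 2
    y1, y2, y3 >= 0

Solving the primal: x* = (8.3333, 0).
  primal value c^T x* = 25.
Solving the dual: y* = (0, 0, 1).
  dual value b^T y* = 25.
Strong duality: c^T x* = b^T y*. Confirmed.

25


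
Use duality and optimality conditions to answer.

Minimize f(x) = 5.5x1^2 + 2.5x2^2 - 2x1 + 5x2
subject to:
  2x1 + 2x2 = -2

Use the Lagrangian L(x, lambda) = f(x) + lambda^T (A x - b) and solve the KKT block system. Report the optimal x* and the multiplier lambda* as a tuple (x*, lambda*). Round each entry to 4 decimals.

Form the Lagrangian:
  L(x, lambda) = (1/2) x^T Q x + c^T x + lambda^T (A x - b)
Stationarity (grad_x L = 0): Q x + c + A^T lambda = 0.
Primal feasibility: A x = b.

This gives the KKT block system:
  [ Q   A^T ] [ x     ]   [-c ]
  [ A    0  ] [ lambda ] = [ b ]

Solving the linear system:
  x*      = (0.125, -1.125)
  lambda* = (0.3125)
  f(x*)   = -2.625

x* = (0.125, -1.125), lambda* = (0.3125)


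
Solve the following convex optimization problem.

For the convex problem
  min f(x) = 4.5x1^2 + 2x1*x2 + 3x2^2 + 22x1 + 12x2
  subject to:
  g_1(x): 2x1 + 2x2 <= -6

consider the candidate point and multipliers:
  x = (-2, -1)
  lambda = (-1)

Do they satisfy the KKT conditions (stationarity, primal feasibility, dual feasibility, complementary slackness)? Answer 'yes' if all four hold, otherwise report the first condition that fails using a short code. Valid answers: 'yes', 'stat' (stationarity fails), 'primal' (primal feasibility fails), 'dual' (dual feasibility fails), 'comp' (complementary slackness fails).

Gradient of f: grad f(x) = Q x + c = (2, 2)
Constraint values g_i(x) = a_i^T x - b_i:
  g_1((-2, -1)) = 0
Stationarity residual: grad f(x) + sum_i lambda_i a_i = (0, 0)
  -> stationarity OK
Primal feasibility (all g_i <= 0): OK
Dual feasibility (all lambda_i >= 0): FAILS
Complementary slackness (lambda_i * g_i(x) = 0 for all i): OK

Verdict: the first failing condition is dual_feasibility -> dual.

dual


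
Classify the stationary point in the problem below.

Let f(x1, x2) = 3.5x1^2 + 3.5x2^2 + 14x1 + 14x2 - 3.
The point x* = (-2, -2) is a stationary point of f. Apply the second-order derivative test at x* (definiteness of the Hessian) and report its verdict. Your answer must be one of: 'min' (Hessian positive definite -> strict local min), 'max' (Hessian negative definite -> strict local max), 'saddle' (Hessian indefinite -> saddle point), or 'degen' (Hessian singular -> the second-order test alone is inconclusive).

Compute the Hessian H = grad^2 f:
  H = [[7, 0], [0, 7]]
Verify stationarity: grad f(x*) = H x* + g = (0, 0).
Eigenvalues of H: 7, 7.
Both eigenvalues > 0, so H is positive definite -> x* is a strict local min.

min


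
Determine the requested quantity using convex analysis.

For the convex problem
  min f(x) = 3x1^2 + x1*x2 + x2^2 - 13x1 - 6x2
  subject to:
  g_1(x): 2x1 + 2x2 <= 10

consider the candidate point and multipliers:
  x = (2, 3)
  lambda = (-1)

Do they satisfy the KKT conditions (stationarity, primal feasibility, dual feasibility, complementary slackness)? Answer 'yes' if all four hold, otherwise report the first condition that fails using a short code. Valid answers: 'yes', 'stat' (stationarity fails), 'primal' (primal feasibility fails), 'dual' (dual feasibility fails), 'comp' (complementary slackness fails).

Gradient of f: grad f(x) = Q x + c = (2, 2)
Constraint values g_i(x) = a_i^T x - b_i:
  g_1((2, 3)) = 0
Stationarity residual: grad f(x) + sum_i lambda_i a_i = (0, 0)
  -> stationarity OK
Primal feasibility (all g_i <= 0): OK
Dual feasibility (all lambda_i >= 0): FAILS
Complementary slackness (lambda_i * g_i(x) = 0 for all i): OK

Verdict: the first failing condition is dual_feasibility -> dual.

dual


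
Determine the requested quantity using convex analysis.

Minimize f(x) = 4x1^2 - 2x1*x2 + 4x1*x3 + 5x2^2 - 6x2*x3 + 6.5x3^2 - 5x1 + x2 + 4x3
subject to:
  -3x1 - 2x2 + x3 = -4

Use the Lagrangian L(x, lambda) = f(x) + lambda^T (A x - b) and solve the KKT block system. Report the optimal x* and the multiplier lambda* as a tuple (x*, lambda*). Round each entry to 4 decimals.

Form the Lagrangian:
  L(x, lambda) = (1/2) x^T Q x + c^T x + lambda^T (A x - b)
Stationarity (grad_x L = 0): Q x + c + A^T lambda = 0.
Primal feasibility: A x = b.

This gives the KKT block system:
  [ Q   A^T ] [ x     ]   [-c ]
  [ A    0  ] [ lambda ] = [ b ]

Solving the linear system:
  x*      = (1.2129, -0.2381, -0.8377)
  lambda* = (0.6095)
  f(x*)   = -3.6076

x* = (1.2129, -0.2381, -0.8377), lambda* = (0.6095)


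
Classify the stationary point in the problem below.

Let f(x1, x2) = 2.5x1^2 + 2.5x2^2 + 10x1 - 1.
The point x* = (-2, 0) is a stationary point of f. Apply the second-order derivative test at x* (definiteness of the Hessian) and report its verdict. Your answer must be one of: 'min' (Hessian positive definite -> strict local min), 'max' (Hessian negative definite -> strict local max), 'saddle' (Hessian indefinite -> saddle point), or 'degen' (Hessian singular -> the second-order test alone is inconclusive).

Compute the Hessian H = grad^2 f:
  H = [[5, 0], [0, 5]]
Verify stationarity: grad f(x*) = H x* + g = (0, 0).
Eigenvalues of H: 5, 5.
Both eigenvalues > 0, so H is positive definite -> x* is a strict local min.

min


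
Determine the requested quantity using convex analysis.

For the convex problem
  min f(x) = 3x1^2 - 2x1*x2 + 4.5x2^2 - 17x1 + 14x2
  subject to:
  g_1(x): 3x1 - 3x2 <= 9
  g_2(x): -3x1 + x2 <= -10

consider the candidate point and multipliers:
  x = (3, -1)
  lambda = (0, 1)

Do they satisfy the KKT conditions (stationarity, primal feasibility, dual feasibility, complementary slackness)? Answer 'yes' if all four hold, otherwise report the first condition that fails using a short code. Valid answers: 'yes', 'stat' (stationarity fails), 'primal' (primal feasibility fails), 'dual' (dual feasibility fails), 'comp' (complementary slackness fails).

Gradient of f: grad f(x) = Q x + c = (3, -1)
Constraint values g_i(x) = a_i^T x - b_i:
  g_1((3, -1)) = 3
  g_2((3, -1)) = 0
Stationarity residual: grad f(x) + sum_i lambda_i a_i = (0, 0)
  -> stationarity OK
Primal feasibility (all g_i <= 0): FAILS
Dual feasibility (all lambda_i >= 0): OK
Complementary slackness (lambda_i * g_i(x) = 0 for all i): OK

Verdict: the first failing condition is primal_feasibility -> primal.

primal


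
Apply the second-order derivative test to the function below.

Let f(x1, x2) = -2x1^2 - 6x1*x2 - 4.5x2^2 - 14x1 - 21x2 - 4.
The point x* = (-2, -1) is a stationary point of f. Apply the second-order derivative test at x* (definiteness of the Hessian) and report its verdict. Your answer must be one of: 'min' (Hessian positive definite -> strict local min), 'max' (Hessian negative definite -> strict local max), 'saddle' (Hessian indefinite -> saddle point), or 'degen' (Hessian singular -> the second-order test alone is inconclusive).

Compute the Hessian H = grad^2 f:
  H = [[-4, -6], [-6, -9]]
Verify stationarity: grad f(x*) = H x* + g = (0, 0).
Eigenvalues of H: -13, 0.
H has a zero eigenvalue (singular; negative semidefinite but not definite), so H is neither positive definite, negative definite, nor indefinite. The second-order test alone is inconclusive -> degen.
(Indeed, f is constant along the null direction of H through x*, so x* is not a strict local extremum.)

degen


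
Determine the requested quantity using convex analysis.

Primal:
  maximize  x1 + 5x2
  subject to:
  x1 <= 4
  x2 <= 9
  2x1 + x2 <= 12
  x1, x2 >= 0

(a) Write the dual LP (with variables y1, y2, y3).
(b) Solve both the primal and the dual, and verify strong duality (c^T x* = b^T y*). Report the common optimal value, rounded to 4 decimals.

The standard primal-dual pair for 'max c^T x s.t. A x <= b, x >= 0' is:
  Dual:  min b^T y  s.t.  A^T y >= c,  y >= 0.

So the dual LP is:
  minimize  4y1 + 9y2 + 12y3
  subject to:
    y1 + 2y3 >= 1
    y2 + y3 >= 5
    y1, y2, y3 >= 0

Solving the primal: x* = (1.5, 9).
  primal value c^T x* = 46.5.
Solving the dual: y* = (0, 4.5, 0.5).
  dual value b^T y* = 46.5.
Strong duality: c^T x* = b^T y*. Confirmed.

46.5


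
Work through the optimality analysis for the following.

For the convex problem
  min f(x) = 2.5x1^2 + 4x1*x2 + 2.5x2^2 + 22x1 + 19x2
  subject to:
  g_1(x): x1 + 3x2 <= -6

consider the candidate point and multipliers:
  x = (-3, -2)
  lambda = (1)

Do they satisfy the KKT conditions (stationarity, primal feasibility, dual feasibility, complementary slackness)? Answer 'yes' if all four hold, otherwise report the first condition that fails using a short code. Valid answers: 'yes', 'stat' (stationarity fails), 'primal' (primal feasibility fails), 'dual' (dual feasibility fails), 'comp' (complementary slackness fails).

Gradient of f: grad f(x) = Q x + c = (-1, -3)
Constraint values g_i(x) = a_i^T x - b_i:
  g_1((-3, -2)) = -3
Stationarity residual: grad f(x) + sum_i lambda_i a_i = (0, 0)
  -> stationarity OK
Primal feasibility (all g_i <= 0): OK
Dual feasibility (all lambda_i >= 0): OK
Complementary slackness (lambda_i * g_i(x) = 0 for all i): FAILS

Verdict: the first failing condition is complementary_slackness -> comp.

comp


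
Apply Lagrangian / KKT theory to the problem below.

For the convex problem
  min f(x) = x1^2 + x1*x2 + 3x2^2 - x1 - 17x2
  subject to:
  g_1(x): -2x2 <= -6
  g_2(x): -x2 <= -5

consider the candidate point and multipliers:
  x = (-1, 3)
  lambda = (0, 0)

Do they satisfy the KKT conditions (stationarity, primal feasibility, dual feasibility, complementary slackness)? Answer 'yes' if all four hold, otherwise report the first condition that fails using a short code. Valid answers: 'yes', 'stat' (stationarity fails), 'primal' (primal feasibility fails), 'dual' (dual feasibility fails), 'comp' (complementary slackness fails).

Gradient of f: grad f(x) = Q x + c = (0, 0)
Constraint values g_i(x) = a_i^T x - b_i:
  g_1((-1, 3)) = 0
  g_2((-1, 3)) = 2
Stationarity residual: grad f(x) + sum_i lambda_i a_i = (0, 0)
  -> stationarity OK
Primal feasibility (all g_i <= 0): FAILS
Dual feasibility (all lambda_i >= 0): OK
Complementary slackness (lambda_i * g_i(x) = 0 for all i): OK

Verdict: the first failing condition is primal_feasibility -> primal.

primal


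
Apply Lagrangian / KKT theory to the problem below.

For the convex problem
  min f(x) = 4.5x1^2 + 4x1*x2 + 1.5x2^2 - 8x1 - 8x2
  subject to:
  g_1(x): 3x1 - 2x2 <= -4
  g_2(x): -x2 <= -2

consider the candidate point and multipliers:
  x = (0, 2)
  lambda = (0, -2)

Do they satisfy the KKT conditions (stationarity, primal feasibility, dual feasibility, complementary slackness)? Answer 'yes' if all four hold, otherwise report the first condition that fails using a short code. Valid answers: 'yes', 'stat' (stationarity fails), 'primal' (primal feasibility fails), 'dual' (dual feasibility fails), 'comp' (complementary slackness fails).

Gradient of f: grad f(x) = Q x + c = (0, -2)
Constraint values g_i(x) = a_i^T x - b_i:
  g_1((0, 2)) = 0
  g_2((0, 2)) = 0
Stationarity residual: grad f(x) + sum_i lambda_i a_i = (0, 0)
  -> stationarity OK
Primal feasibility (all g_i <= 0): OK
Dual feasibility (all lambda_i >= 0): FAILS
Complementary slackness (lambda_i * g_i(x) = 0 for all i): OK

Verdict: the first failing condition is dual_feasibility -> dual.

dual


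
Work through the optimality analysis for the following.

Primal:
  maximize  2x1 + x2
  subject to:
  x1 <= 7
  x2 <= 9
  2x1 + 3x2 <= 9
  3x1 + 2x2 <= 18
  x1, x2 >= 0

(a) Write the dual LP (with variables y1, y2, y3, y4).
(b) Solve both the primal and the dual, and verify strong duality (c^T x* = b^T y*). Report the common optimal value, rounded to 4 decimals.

The standard primal-dual pair for 'max c^T x s.t. A x <= b, x >= 0' is:
  Dual:  min b^T y  s.t.  A^T y >= c,  y >= 0.

So the dual LP is:
  minimize  7y1 + 9y2 + 9y3 + 18y4
  subject to:
    y1 + 2y3 + 3y4 >= 2
    y2 + 3y3 + 2y4 >= 1
    y1, y2, y3, y4 >= 0

Solving the primal: x* = (4.5, 0).
  primal value c^T x* = 9.
Solving the dual: y* = (0, 0, 1, 0).
  dual value b^T y* = 9.
Strong duality: c^T x* = b^T y*. Confirmed.

9


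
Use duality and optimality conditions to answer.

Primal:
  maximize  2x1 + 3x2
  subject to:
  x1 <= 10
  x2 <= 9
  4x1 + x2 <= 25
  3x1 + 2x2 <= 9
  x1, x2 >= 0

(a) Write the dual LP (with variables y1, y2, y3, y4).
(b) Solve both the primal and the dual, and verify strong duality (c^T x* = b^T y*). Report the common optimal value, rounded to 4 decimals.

The standard primal-dual pair for 'max c^T x s.t. A x <= b, x >= 0' is:
  Dual:  min b^T y  s.t.  A^T y >= c,  y >= 0.

So the dual LP is:
  minimize  10y1 + 9y2 + 25y3 + 9y4
  subject to:
    y1 + 4y3 + 3y4 >= 2
    y2 + y3 + 2y4 >= 3
    y1, y2, y3, y4 >= 0

Solving the primal: x* = (0, 4.5).
  primal value c^T x* = 13.5.
Solving the dual: y* = (0, 0, 0, 1.5).
  dual value b^T y* = 13.5.
Strong duality: c^T x* = b^T y*. Confirmed.

13.5


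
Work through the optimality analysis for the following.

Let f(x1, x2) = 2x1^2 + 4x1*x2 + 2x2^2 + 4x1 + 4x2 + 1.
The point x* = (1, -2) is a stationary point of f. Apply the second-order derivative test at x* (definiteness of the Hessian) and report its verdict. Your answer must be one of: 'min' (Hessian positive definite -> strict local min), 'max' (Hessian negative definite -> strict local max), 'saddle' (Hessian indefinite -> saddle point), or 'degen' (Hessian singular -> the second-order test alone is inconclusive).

Compute the Hessian H = grad^2 f:
  H = [[4, 4], [4, 4]]
Verify stationarity: grad f(x*) = H x* + g = (0, 0).
Eigenvalues of H: 0, 8.
H has a zero eigenvalue (singular; positive semidefinite but not definite), so H is neither positive definite, negative definite, nor indefinite. The second-order test alone is inconclusive -> degen.
(Indeed, f is constant along the null direction of H through x*, so x* is not a strict local extremum.)

degen


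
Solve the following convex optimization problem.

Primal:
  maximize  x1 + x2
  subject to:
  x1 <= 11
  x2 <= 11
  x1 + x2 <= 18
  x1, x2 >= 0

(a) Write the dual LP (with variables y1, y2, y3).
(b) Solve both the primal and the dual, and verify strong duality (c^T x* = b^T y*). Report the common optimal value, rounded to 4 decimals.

The standard primal-dual pair for 'max c^T x s.t. A x <= b, x >= 0' is:
  Dual:  min b^T y  s.t.  A^T y >= c,  y >= 0.

So the dual LP is:
  minimize  11y1 + 11y2 + 18y3
  subject to:
    y1 + y3 >= 1
    y2 + y3 >= 1
    y1, y2, y3 >= 0

Solving the primal: x* = (7, 11).
  primal value c^T x* = 18.
Solving the dual: y* = (0, 0, 1).
  dual value b^T y* = 18.
Strong duality: c^T x* = b^T y*. Confirmed.

18


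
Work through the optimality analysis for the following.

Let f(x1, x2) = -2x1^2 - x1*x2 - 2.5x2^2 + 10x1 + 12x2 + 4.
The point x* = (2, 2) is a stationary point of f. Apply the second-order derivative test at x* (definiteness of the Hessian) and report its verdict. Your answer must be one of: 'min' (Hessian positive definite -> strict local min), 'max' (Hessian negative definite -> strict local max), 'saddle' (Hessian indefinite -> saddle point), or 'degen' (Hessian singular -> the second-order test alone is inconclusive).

Compute the Hessian H = grad^2 f:
  H = [[-4, -1], [-1, -5]]
Verify stationarity: grad f(x*) = H x* + g = (0, 0).
Eigenvalues of H: -5.618, -3.382.
Both eigenvalues < 0, so H is negative definite -> x* is a strict local max.

max


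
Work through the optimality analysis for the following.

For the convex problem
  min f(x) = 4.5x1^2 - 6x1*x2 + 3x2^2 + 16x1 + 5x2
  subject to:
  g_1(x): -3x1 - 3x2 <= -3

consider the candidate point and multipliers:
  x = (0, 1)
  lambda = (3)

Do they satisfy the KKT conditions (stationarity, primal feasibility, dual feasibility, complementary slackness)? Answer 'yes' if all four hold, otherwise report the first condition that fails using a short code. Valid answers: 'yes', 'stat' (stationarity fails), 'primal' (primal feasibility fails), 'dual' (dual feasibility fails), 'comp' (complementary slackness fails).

Gradient of f: grad f(x) = Q x + c = (10, 11)
Constraint values g_i(x) = a_i^T x - b_i:
  g_1((0, 1)) = 0
Stationarity residual: grad f(x) + sum_i lambda_i a_i = (1, 2)
  -> stationarity FAILS
Primal feasibility (all g_i <= 0): OK
Dual feasibility (all lambda_i >= 0): OK
Complementary slackness (lambda_i * g_i(x) = 0 for all i): OK

Verdict: the first failing condition is stationarity -> stat.

stat


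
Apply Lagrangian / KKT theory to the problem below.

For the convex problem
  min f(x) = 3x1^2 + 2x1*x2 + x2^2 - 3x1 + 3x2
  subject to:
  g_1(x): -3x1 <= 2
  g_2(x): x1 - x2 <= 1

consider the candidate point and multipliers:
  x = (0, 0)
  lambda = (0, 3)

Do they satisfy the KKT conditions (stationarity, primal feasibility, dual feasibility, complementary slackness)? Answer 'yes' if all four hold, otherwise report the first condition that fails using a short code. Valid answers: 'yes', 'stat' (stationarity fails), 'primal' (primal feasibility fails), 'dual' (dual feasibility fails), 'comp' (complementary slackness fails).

Gradient of f: grad f(x) = Q x + c = (-3, 3)
Constraint values g_i(x) = a_i^T x - b_i:
  g_1((0, 0)) = -2
  g_2((0, 0)) = -1
Stationarity residual: grad f(x) + sum_i lambda_i a_i = (0, 0)
  -> stationarity OK
Primal feasibility (all g_i <= 0): OK
Dual feasibility (all lambda_i >= 0): OK
Complementary slackness (lambda_i * g_i(x) = 0 for all i): FAILS

Verdict: the first failing condition is complementary_slackness -> comp.

comp


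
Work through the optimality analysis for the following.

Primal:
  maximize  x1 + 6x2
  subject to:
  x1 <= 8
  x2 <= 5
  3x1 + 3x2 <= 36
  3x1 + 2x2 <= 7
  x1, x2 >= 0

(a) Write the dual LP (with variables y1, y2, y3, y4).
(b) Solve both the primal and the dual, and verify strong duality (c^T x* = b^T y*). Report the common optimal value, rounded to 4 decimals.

The standard primal-dual pair for 'max c^T x s.t. A x <= b, x >= 0' is:
  Dual:  min b^T y  s.t.  A^T y >= c,  y >= 0.

So the dual LP is:
  minimize  8y1 + 5y2 + 36y3 + 7y4
  subject to:
    y1 + 3y3 + 3y4 >= 1
    y2 + 3y3 + 2y4 >= 6
    y1, y2, y3, y4 >= 0

Solving the primal: x* = (0, 3.5).
  primal value c^T x* = 21.
Solving the dual: y* = (0, 0, 0, 3).
  dual value b^T y* = 21.
Strong duality: c^T x* = b^T y*. Confirmed.

21


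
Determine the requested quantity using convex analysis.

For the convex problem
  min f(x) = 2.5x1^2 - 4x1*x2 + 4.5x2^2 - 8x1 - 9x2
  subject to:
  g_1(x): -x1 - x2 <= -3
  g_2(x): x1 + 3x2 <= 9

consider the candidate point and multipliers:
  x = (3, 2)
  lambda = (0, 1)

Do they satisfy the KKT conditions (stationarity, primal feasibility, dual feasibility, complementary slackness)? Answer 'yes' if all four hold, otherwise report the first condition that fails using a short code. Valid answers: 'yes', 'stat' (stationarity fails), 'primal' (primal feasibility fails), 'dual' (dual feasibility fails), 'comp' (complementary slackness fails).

Gradient of f: grad f(x) = Q x + c = (-1, -3)
Constraint values g_i(x) = a_i^T x - b_i:
  g_1((3, 2)) = -2
  g_2((3, 2)) = 0
Stationarity residual: grad f(x) + sum_i lambda_i a_i = (0, 0)
  -> stationarity OK
Primal feasibility (all g_i <= 0): OK
Dual feasibility (all lambda_i >= 0): OK
Complementary slackness (lambda_i * g_i(x) = 0 for all i): OK

Verdict: yes, KKT holds.

yes


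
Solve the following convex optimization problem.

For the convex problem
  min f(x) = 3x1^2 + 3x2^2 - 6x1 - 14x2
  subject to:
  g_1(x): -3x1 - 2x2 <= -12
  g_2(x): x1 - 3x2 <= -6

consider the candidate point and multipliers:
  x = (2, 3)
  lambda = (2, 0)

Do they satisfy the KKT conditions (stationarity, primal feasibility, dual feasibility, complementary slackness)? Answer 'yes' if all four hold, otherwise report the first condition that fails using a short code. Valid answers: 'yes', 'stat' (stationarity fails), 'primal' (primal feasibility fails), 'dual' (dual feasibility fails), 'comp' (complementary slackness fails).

Gradient of f: grad f(x) = Q x + c = (6, 4)
Constraint values g_i(x) = a_i^T x - b_i:
  g_1((2, 3)) = 0
  g_2((2, 3)) = -1
Stationarity residual: grad f(x) + sum_i lambda_i a_i = (0, 0)
  -> stationarity OK
Primal feasibility (all g_i <= 0): OK
Dual feasibility (all lambda_i >= 0): OK
Complementary slackness (lambda_i * g_i(x) = 0 for all i): OK

Verdict: yes, KKT holds.

yes


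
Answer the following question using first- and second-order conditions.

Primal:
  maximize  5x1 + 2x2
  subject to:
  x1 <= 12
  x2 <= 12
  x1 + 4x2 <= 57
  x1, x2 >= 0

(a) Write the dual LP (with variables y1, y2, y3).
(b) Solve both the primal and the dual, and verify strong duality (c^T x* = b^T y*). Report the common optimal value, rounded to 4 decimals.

The standard primal-dual pair for 'max c^T x s.t. A x <= b, x >= 0' is:
  Dual:  min b^T y  s.t.  A^T y >= c,  y >= 0.

So the dual LP is:
  minimize  12y1 + 12y2 + 57y3
  subject to:
    y1 + y3 >= 5
    y2 + 4y3 >= 2
    y1, y2, y3 >= 0

Solving the primal: x* = (12, 11.25).
  primal value c^T x* = 82.5.
Solving the dual: y* = (4.5, 0, 0.5).
  dual value b^T y* = 82.5.
Strong duality: c^T x* = b^T y*. Confirmed.

82.5


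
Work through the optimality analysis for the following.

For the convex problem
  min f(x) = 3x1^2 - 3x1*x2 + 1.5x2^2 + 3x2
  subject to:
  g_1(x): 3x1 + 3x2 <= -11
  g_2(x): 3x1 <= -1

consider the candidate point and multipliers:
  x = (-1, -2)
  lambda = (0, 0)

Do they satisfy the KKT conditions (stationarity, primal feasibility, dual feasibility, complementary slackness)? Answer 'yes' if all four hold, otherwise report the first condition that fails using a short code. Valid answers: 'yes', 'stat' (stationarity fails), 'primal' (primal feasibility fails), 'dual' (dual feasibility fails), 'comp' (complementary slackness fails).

Gradient of f: grad f(x) = Q x + c = (0, 0)
Constraint values g_i(x) = a_i^T x - b_i:
  g_1((-1, -2)) = 2
  g_2((-1, -2)) = -2
Stationarity residual: grad f(x) + sum_i lambda_i a_i = (0, 0)
  -> stationarity OK
Primal feasibility (all g_i <= 0): FAILS
Dual feasibility (all lambda_i >= 0): OK
Complementary slackness (lambda_i * g_i(x) = 0 for all i): OK

Verdict: the first failing condition is primal_feasibility -> primal.

primal


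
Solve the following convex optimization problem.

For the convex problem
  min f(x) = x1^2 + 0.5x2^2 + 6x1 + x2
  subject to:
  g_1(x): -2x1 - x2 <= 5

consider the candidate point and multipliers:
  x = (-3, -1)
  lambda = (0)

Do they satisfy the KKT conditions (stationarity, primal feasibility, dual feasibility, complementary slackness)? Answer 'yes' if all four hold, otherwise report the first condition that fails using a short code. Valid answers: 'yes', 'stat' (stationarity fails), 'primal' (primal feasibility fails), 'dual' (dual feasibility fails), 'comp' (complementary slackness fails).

Gradient of f: grad f(x) = Q x + c = (0, 0)
Constraint values g_i(x) = a_i^T x - b_i:
  g_1((-3, -1)) = 2
Stationarity residual: grad f(x) + sum_i lambda_i a_i = (0, 0)
  -> stationarity OK
Primal feasibility (all g_i <= 0): FAILS
Dual feasibility (all lambda_i >= 0): OK
Complementary slackness (lambda_i * g_i(x) = 0 for all i): OK

Verdict: the first failing condition is primal_feasibility -> primal.

primal


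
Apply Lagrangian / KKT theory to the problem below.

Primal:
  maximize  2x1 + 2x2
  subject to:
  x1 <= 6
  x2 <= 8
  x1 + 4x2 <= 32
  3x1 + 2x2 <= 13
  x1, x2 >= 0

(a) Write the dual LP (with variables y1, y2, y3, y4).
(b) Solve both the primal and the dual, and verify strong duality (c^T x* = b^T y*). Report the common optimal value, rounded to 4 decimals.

The standard primal-dual pair for 'max c^T x s.t. A x <= b, x >= 0' is:
  Dual:  min b^T y  s.t.  A^T y >= c,  y >= 0.

So the dual LP is:
  minimize  6y1 + 8y2 + 32y3 + 13y4
  subject to:
    y1 + y3 + 3y4 >= 2
    y2 + 4y3 + 2y4 >= 2
    y1, y2, y3, y4 >= 0

Solving the primal: x* = (0, 6.5).
  primal value c^T x* = 13.
Solving the dual: y* = (0, 0, 0, 1).
  dual value b^T y* = 13.
Strong duality: c^T x* = b^T y*. Confirmed.

13


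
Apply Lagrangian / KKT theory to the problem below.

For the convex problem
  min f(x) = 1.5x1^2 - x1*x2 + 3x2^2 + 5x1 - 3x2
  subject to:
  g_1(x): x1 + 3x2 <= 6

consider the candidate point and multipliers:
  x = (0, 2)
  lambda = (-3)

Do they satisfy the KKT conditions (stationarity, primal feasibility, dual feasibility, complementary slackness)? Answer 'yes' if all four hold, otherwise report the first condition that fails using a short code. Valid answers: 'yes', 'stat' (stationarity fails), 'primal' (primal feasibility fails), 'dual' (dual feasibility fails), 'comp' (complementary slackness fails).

Gradient of f: grad f(x) = Q x + c = (3, 9)
Constraint values g_i(x) = a_i^T x - b_i:
  g_1((0, 2)) = 0
Stationarity residual: grad f(x) + sum_i lambda_i a_i = (0, 0)
  -> stationarity OK
Primal feasibility (all g_i <= 0): OK
Dual feasibility (all lambda_i >= 0): FAILS
Complementary slackness (lambda_i * g_i(x) = 0 for all i): OK

Verdict: the first failing condition is dual_feasibility -> dual.

dual


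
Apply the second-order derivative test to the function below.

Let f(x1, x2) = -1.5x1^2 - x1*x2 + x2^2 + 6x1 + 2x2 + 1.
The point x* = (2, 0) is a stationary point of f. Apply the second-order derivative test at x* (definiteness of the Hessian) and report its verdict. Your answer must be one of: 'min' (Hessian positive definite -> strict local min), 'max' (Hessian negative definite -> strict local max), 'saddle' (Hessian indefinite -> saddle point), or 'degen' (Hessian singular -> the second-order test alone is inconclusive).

Compute the Hessian H = grad^2 f:
  H = [[-3, -1], [-1, 2]]
Verify stationarity: grad f(x*) = H x* + g = (0, 0).
Eigenvalues of H: -3.1926, 2.1926.
Eigenvalues have mixed signs, so H is indefinite -> x* is a saddle point.

saddle


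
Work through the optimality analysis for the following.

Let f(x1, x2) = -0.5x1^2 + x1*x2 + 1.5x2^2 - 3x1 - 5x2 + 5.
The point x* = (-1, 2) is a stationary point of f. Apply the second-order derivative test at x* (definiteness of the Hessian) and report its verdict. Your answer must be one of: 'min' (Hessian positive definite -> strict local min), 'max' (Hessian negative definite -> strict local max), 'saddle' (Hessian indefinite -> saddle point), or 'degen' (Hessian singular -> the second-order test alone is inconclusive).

Compute the Hessian H = grad^2 f:
  H = [[-1, 1], [1, 3]]
Verify stationarity: grad f(x*) = H x* + g = (0, 0).
Eigenvalues of H: -1.2361, 3.2361.
Eigenvalues have mixed signs, so H is indefinite -> x* is a saddle point.

saddle


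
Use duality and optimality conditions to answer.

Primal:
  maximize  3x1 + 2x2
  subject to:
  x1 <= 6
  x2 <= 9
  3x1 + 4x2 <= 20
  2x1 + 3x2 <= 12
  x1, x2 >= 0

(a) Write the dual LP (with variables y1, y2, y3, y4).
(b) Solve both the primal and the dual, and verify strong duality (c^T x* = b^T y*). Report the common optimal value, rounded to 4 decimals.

The standard primal-dual pair for 'max c^T x s.t. A x <= b, x >= 0' is:
  Dual:  min b^T y  s.t.  A^T y >= c,  y >= 0.

So the dual LP is:
  minimize  6y1 + 9y2 + 20y3 + 12y4
  subject to:
    y1 + 3y3 + 2y4 >= 3
    y2 + 4y3 + 3y4 >= 2
    y1, y2, y3, y4 >= 0

Solving the primal: x* = (6, 0).
  primal value c^T x* = 18.
Solving the dual: y* = (1.6667, 0, 0, 0.6667).
  dual value b^T y* = 18.
Strong duality: c^T x* = b^T y*. Confirmed.

18


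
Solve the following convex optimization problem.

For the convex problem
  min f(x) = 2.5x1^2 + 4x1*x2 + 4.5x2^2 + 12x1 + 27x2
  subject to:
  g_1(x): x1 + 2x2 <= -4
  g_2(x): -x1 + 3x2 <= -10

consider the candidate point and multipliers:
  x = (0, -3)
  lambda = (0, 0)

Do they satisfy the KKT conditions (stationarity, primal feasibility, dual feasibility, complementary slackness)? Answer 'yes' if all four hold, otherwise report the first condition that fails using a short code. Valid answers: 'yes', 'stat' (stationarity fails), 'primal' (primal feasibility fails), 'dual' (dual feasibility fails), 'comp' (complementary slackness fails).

Gradient of f: grad f(x) = Q x + c = (0, 0)
Constraint values g_i(x) = a_i^T x - b_i:
  g_1((0, -3)) = -2
  g_2((0, -3)) = 1
Stationarity residual: grad f(x) + sum_i lambda_i a_i = (0, 0)
  -> stationarity OK
Primal feasibility (all g_i <= 0): FAILS
Dual feasibility (all lambda_i >= 0): OK
Complementary slackness (lambda_i * g_i(x) = 0 for all i): OK

Verdict: the first failing condition is primal_feasibility -> primal.

primal
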